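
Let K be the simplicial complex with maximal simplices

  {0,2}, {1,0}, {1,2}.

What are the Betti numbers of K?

We work with the vertex ordering 0 < 1 < 2. The simplices of K, each written with vertices in increasing order, are:

  0-simplices (3): [0], [1], [2]
  1-simplices (3): [0,1], [0,2], [1,2]

Hence C_0 ≅ Z^3, C_1 ≅ Z^3.

The boundary map ∂_1: C_1 → C_0 maps an edge to its endpoints' difference, ∂[p,q] = q − p.
As a 3×3 matrix over Z this has rank 2, with invariant factors (1,1).

From H_k ≅ ker(∂_k) / im(∂_{k+1}) we obtain:

  H_0: rank C_0 − rank ∂_1 = 3 − 2 = 1, and the invariant factors of ∂_1 are all 1, so H_0 ≅ Z.
  H_1: rank ker ∂_1 − rank ∂_2 = (3 − 2) − 0 = 1, and there is no ∂_2, so H_1 ≅ Z.

Hence the Betti numbers are b_0 = 1, b_1 = 1.

b_0 = 1, b_1 = 1.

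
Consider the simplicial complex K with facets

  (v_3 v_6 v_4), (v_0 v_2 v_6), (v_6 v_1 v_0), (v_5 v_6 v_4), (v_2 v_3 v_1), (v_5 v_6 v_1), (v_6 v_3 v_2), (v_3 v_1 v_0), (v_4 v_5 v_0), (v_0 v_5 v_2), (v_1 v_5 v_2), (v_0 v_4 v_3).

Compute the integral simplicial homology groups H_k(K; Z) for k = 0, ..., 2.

H_0 ≅ Z,  H_1 ≅ Z/2,  H_2 = 0.

Order the vertices as v_0 < v_1 < v_2 < v_3 < v_4 < v_5 < v_6. Listing each simplex with vertices in this order, K has dimension 2 with simplices:

  0-simplices (7): [v_0], [v_1], [v_2], [v_3], [v_4], [v_5], [v_6]
  1-simplices (18): (18 of them)
  2-simplices (12): (12 of them)

so the chain groups are C_0 ≅ Z^7, C_1 ≅ Z^18, C_2 ≅ Z^12.

The boundary map ∂_1: C_1 → C_0 is given by ∂[p,q] = [q] − [p]. For instance
  ∂[v_1,v_2] = [v_2] − [v_1].
The 7×18 boundary matrix has rank 6 and Smith normal form diag(1,1,1,1,1,1).

∂_2: C_2 → C_1 maps a triangle to the signed sum of its edges. For instance
  ∂[v_3,v_4,v_6] = [v_4,v_6] − [v_3,v_6] + [v_3,v_4],
  ∂[v_4,v_5,v_6] = [v_5,v_6] − [v_4,v_6] + [v_4,v_5].
The 18×12 boundary matrix has rank 12 and Smith normal form diag(1,1,1,1,1,1,1,1,1,1,1,2).

Reading off H_k = ker ∂_k / im ∂_{k+1}:

  H_0: rank C_0 − rank ∂_1 = 7 − 6 = 1, and the invariant factors of ∂_1 are all 1, so H_0 ≅ Z.
  H_1: rank ker ∂_1 − rank ∂_2 = (18 − 6) − 12 = 0, and ∂_2 has invariant factor 2 > 1, so H_1 ≅ Z/2.
  H_2: rank ker ∂_2 − rank ∂_3 = (12 − 12) − 0 = 0, and there is no ∂_3, so H_2 ≅ 0.

As a check, the Euler characteristic is 7 − 18 + 12 = 1, which agrees with 1 − 0 + 0 = 1.
(K is a triangulation of the real projective plane RP^2.)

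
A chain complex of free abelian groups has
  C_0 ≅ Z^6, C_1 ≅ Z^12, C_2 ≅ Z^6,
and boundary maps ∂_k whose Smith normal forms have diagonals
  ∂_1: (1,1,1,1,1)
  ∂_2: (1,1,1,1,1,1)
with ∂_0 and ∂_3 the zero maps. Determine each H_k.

H_0 ≅ Z,  H_1 ≅ Z,  H_2 = 0.

H_0: b_0 = 6 − 0 − 5 = 1; torsion from ∂_1 factors > 1: none. So H_0 ≅ Z.
H_1: b_1 = 12 − 5 − 6 = 1; torsion from ∂_2 factors > 1: none. So H_1 ≅ Z.
H_2: b_2 = 6 − 6 − 0 = 0; torsion from ∂_3 factors > 1: none. So H_2 ≅ 0.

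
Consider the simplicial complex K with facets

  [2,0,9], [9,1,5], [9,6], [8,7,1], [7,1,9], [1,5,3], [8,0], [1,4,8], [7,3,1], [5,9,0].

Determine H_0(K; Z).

Fix the vertex order 0 < 1 < 2 < 3 < 4 < 5 < 6 < 7 < 8 < 9 and write every simplex with vertices in increasing order. Then dim K = 2 and the simplices of K are:

  0-simplices (10): [0], [1], [2], [3], [4], [5], [6], [7], [8], [9]
  1-simplices (18): [0,2], [0,5], [0,8], [0,9], [1,3], [1,4], [1,5], [1,7], [1,8], [1,9], [2,9], [3,5], [3,7], [4,8], [5,9], [6,9], [7,8], [7,9]
  2-simplices (8): [0,2,9], [0,5,9], [1,3,5], [1,3,7], [1,4,8], [1,5,9], [1,7,8], [1,7,9]

so the chain groups are C_0 ≅ Z^10, C_1 ≅ Z^18, C_2 ≅ Z^8.

Boundary ∂_1: C_1 → C_0 is given by ∂[p,q] = [q] − [p]. For instance
  ∂[0,8] = [8] − [0].
This gives a 10×18 integer matrix of rank 9; reducing to Smith normal form yields diagonal entries (1,1,1,1,1,1,1,1,1).

Boundary ∂_2: C_2 → C_1 sends each 2-simplex [p,q,r] to [q,r] − [p,r] + [p,q]. For instance
  ∂[1,7,9] = [7,9] − [1,9] + [1,7],
  ∂[1,4,8] = [4,8] − [1,8] + [1,4].
The 18×8 boundary matrix has rank 8 and Smith normal form diag(1,1,1,1,1,1,1,1).

Computing H_k = (kernel of ∂_k) / (image of ∂_{k+1}):

  H_0: rank C_0 − rank ∂_1 = 10 − 9 = 1, and the invariant factors of ∂_1 are all 1, so H_0 ≅ Z.

H_0 = Z.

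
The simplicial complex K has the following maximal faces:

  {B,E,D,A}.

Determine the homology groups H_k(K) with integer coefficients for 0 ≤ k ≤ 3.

Fix the vertex order A < B < D < E and write every simplex with vertices in increasing order. Then dim K = 3 and the simplices of K are:

  0-simplices (4): A, B, D, E
  1-simplices (6): AB, AD, AE, BD, BE, DE
  2-simplices (4): ABD, ABE, ADE, BDE
  3-simplices (1): ABDE

giving chain groups C_0 ≅ Z^4, C_1 ≅ Z^6, C_2 ≅ Z^4, C_3 ≅ Z^1.

∂_1: C_1 → C_0 maps an edge to its endpoints' difference, ∂[p,q] = q − p. For instance
  ∂AB = B − A.
This gives a 4×6 integer matrix of rank 3; reducing to Smith normal form yields diagonal entries (1,1,1).

Boundary ∂_2: C_2 → C_1 acts by ∂[p,q,r] = [q,r] − [p,r] + [p,q]. For instance
  ∂BDE = DE − BE + BD,
  ∂ABD = BD − AD + AB.
The resulting 6×4 matrix has rank 3, and its Smith normal form has invariant factors (1,1,1).

The boundary map ∂_3: C_3 → C_2 sends each 3-simplex σ to the alternating sum Σ_i (−1)^i (σ with its i-th vertex removed). For instance
  ∂ABDE = BDE − ADE + ABE − ABD.
As a 4×1 matrix over Z this has rank 1, with invariant factors (1).

Now H_k = ker ∂_k / im ∂_{k+1}, so:

  H_0: rank C_0 − rank ∂_1 = 4 − 3 = 1, and the invariant factors of ∂_1 are all 1, so H_0 ≅ Z.
  H_1: rank ker ∂_1 − rank ∂_2 = (6 − 3) − 3 = 0, and the invariant factors of ∂_2 are all 1, so H_1 ≅ 0.
  H_2: rank ker ∂_2 − rank ∂_3 = (4 − 3) − 1 = 0, and the invariant factors of ∂_3 are all 1, so H_2 ≅ 0.
  H_3: rank ker ∂_3 − rank ∂_4 = (1 − 1) − 0 = 0, and there is no ∂_4, so H_3 ≅ 0.

As a check, the Euler characteristic is 4 − 6 + 4 − 1 = 1, which agrees with 1 − 0 + 0 − 0 = 1.

H_0 ≅ Z,  H_1 = 0,  H_2 = 0,  H_3 = 0.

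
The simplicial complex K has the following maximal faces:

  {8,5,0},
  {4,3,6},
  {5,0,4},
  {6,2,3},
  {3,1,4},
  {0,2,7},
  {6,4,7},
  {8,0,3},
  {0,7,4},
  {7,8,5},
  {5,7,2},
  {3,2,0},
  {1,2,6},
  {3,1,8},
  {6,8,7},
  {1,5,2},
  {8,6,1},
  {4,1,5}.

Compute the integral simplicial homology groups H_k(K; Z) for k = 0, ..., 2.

Order the vertices as 0 < 1 < 2 < 3 < 4 < 5 < 6 < 7 < 8. Listing each simplex with vertices in this order, K has dimension 2 with simplices:

  0-simplices (9): [0], [1], [2], [3], [4], [5], [6], [7], [8]
  1-simplices (27): (27 of them)
  2-simplices (18): [0,2,3], [0,2,7], [0,3,8], [0,4,5], [0,4,7], [0,5,8], [1,2,5], [1,2,6], [1,3,4], [1,3,8], [1,4,5], [1,6,8], [2,3,6], [2,5,7], [3,4,6], [4,6,7], [5,7,8], [6,7,8]

so the chain groups are C_0 ≅ Z^9, C_1 ≅ Z^27, C_2 ≅ Z^18.

∂_1: C_1 → C_0 sends each edge [p,q] (with p < q) to q − p.
As a 9×27 matrix over Z this has rank 8, with invariant factors (1,1,1,1,1,1,1,1).

Boundary ∂_2: C_2 → C_1 maps a triangle to the signed sum of its edges. For instance
  ∂[4,6,7] = [6,7] − [4,7] + [4,6],
  ∂[1,2,5] = [2,5] − [1,5] + [1,2].
As a 27×18 matrix over Z this has rank 18, with invariant factors (1,1,1,1,1,1,1,1,1,1,1,1,1,1,1,1,1,2).

Now H_k = ker ∂_k / im ∂_{k+1}, so:

  H_0: rank C_0 − rank ∂_1 = 9 − 8 = 1, and the invariant factors of ∂_1 are all 1, so H_0 ≅ Z.
  H_1: rank ker ∂_1 − rank ∂_2 = (27 − 8) − 18 = 1, and ∂_2 has invariant factor 2 > 1, so H_1 ≅ Z ⊕ Z/2Z.
  H_2: rank ker ∂_2 − rank ∂_3 = (18 − 18) − 0 = 0, and there is no ∂_3, so H_2 ≅ 0.

As a check, the Euler characteristic is 9 − 27 + 18 = 0, which agrees with 1 − 1 + 0 = 0.

H_0 ≅ Z,  H_1 ≅ Z ⊕ Z/2Z,  H_2 = 0.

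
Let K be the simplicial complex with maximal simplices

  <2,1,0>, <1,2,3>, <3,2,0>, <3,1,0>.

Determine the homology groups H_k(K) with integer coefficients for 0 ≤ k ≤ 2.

K has 4 vertices, 6 edges, 4 triangles.
rank ∂_0 = 0, rank ∂_1 = 3 ⇒ b_0 = 4 − 0 − 3 = 1; all invariant factors of ∂_1 are 1 so no torsion. So H_0 ≅ Z.
rank ∂_1 = 3, rank ∂_2 = 3 ⇒ b_1 = 6 − 3 − 3 = 0; all invariant factors of ∂_2 are 1 so no torsion. So H_1 ≅ 0.
rank ∂_2 = 3, rank ∂_3 = 0 ⇒ b_2 = 4 − 3 − 0 = 1. So H_2 ≅ Z.

H_0 = Z,  H_1 = 0,  H_2 = Z.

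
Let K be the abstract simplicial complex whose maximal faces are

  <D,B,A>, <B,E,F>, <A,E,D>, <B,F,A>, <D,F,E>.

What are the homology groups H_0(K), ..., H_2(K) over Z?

H_0 = Z,  H_1 = Z,  H_2 = 0.

Take the total order A < B < D < E < F on the vertex set. Then K (dimension 2) consists of the simplices:

  0-simplices (5): A, B, D, E, F
  1-simplices (10): AB, AD, AE, AF, BD, BE, BF, DE, DF, EF
  2-simplices (5): ABD, ABF, ADE, BEF, DEF

giving chain groups C_0 ≅ Z^5, C_1 ≅ Z^10, C_2 ≅ Z^5.

The boundary map ∂_1: C_1 → C_0 maps an edge to its endpoints' difference, ∂[p,q] = q − p.
The resulting 5×10 matrix has rank 4, and its Smith normal form has invariant factors (1,1,1,1).

Boundary ∂_2: C_2 → C_1 acts by ∂[p,q,r] = [q,r] − [p,r] + [p,q]. For instance
  ∂ADE = DE − AE + AD,
  ∂BEF = EF − BF + BE.
As a 10×5 matrix over Z this has rank 5, with invariant factors (1,1,1,1,1).

Reading off H_k = ker ∂_k / im ∂_{k+1}:

  H_0: rank C_0 − rank ∂_1 = 5 − 4 = 1, and the invariant factors of ∂_1 are all 1, so H_0 ≅ Z.
  H_1: rank ker ∂_1 − rank ∂_2 = (10 − 4) − 5 = 1, and the invariant factors of ∂_2 are all 1, so H_1 ≅ Z.
  H_2: rank ker ∂_2 − rank ∂_3 = (5 − 5) − 0 = 0, and there is no ∂_3, so H_2 ≅ 0.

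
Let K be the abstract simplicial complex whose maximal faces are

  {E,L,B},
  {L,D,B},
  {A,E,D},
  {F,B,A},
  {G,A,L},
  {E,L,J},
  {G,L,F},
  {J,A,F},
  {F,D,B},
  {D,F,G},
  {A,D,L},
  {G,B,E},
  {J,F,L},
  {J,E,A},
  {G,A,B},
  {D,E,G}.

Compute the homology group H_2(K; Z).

H_2 = Z.

Take the total order A < B < D < E < F < G < J < L on the vertex set. Then K (dimension 2) consists of the simplices:

  0-simplices (8): A, B, D, E, F, G, J, L
  1-simplices (24): AB, AD, AE, AF, AG, AJ, AL, BD, BE, BF, BG, BL, DE, DF, DG, DL, EG, EJ, EL, FG, FJ, FL, GL, JL
  2-simplices (16): ABF, ABG, ADE, ADL, AEJ, AFJ, AGL, BDF, BDL, BEG, BEL, DEG, DFG, EJL, FGL, FJL

so the chain groups are C_0 ≅ Z^8, C_1 ≅ Z^24, C_2 ≅ Z^16.

∂_1: C_1 → C_0 is given by ∂[p,q] = [q] − [p]. For instance
  ∂AJ = J − A.
The 8×24 boundary matrix has rank 7 and Smith normal form diag(1,1,1,1,1,1,1).

The boundary map ∂_2: C_2 → C_1 acts by ∂[p,q,r] = [q,r] − [p,r] + [p,q]. For instance
  ∂FGL = GL − FL + FG,
  ∂ABG = BG − AG + AB.
This gives a 24×16 integer matrix of rank 15; reducing to Smith normal form yields diagonal entries (1,1,1,1,1,1,1,1,1,1,1,1,1,1,1).

From H_k ≅ ker(∂_k) / im(∂_{k+1}) we obtain:

  H_2: rank ker ∂_2 − rank ∂_3 = (16 − 15) − 0 = 1, and there is no ∂_3, so H_2 ≅ Z.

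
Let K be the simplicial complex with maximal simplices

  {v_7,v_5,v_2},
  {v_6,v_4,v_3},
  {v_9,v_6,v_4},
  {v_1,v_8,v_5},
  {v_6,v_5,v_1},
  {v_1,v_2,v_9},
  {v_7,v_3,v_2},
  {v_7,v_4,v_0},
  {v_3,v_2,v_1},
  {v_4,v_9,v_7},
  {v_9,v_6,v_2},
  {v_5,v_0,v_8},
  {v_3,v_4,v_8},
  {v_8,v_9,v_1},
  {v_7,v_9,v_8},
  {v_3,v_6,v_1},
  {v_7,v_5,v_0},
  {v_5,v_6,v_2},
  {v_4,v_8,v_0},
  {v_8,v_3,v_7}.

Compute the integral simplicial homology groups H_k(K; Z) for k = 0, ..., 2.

H_0 = Z,  H_1 = Z ⊕ Z/2,  H_2 = 0.

K has 10 vertices, 30 edges, 20 triangles.
rank ∂_0 = 0, rank ∂_1 = 9 ⇒ b_0 = 10 − 0 − 9 = 1; all invariant factors of ∂_1 are 1 so no torsion. So H_0 = Z.
rank ∂_1 = 9, rank ∂_2 = 20 ⇒ b_1 = 30 − 9 − 20 = 1; ∂_2 has invariant factor(s) [2] giving torsion. So H_1 = Z ⊕ Z/2.
rank ∂_2 = 20, rank ∂_3 = 0 ⇒ b_2 = 20 − 20 − 0 = 0. So H_2 = 0.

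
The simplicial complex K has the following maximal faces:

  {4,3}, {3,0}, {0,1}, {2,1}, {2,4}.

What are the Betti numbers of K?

Order the vertices as 0 < 1 < 2 < 3 < 4. Listing each simplex with vertices in this order, K has dimension 1 with simplices:

  0-simplices (5): [0], [1], [2], [3], [4]
  1-simplices (5): [0,1], [0,3], [1,2], [2,4], [3,4]

so the chain groups are C_0 ≅ Z^5, C_1 ≅ Z^5.

∂_1: C_1 → C_0 maps an edge to its endpoints' difference, ∂[p,q] = q − p. For instance
  ∂[3,4] = [4] − [3].
The 5×5 boundary matrix has rank 4 and Smith normal form diag(1,1,1,1).

Computing H_k = (kernel of ∂_k) / (image of ∂_{k+1}):

  H_0: rank C_0 − rank ∂_1 = 5 − 4 = 1, and the invariant factors of ∂_1 are all 1, so H_0 ≅ Z.
  H_1: rank ker ∂_1 − rank ∂_2 = (5 − 4) − 0 = 1, and there is no ∂_2, so H_1 ≅ Z.

(K is a triangulation of the circle S^1.)

Hence the Betti numbers are b_0 = 1, b_1 = 1.

b_0 = 1, b_1 = 1.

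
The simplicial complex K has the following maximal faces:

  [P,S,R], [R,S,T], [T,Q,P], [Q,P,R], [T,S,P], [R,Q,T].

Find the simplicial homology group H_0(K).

Take the total order P < Q < R < S < T on the vertex set. Then K (dimension 2) consists of the simplices:

  0-simplices (5): P, Q, R, S, T
  1-simplices (9): PQ, PR, PS, PT, QR, QT, RS, RT, ST
  2-simplices (6): PQR, PQT, PRS, PST, QRT, RST

Hence C_0 ≅ Z^5, C_1 ≅ Z^9, C_2 ≅ Z^6.

The boundary map ∂_1: C_1 → C_0 sends each edge [p,q] (with p < q) to q − p.
This gives a 5×9 integer matrix of rank 4; reducing to Smith normal form yields diagonal entries (1,1,1,1).

∂_2: C_2 → C_1 sends each 2-simplex [p,q,r] to [q,r] − [p,r] + [p,q]. For instance
  ∂PRS = RS − PS + PR,
  ∂PQR = QR − PR + PQ.
This gives a 9×6 integer matrix of rank 5; reducing to Smith normal form yields diagonal entries (1,1,1,1,1).

Now H_k = ker ∂_k / im ∂_{k+1}, so:

  H_0: rank C_0 − rank ∂_1 = 5 − 4 = 1, and the invariant factors of ∂_1 are all 1, so H_0 ≅ Z.

H_0 ≅ Z.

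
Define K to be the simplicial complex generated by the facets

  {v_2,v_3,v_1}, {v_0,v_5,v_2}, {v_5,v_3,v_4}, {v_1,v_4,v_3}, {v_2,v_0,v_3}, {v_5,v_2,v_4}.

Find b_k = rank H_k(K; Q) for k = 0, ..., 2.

Order the vertices as v_0 < v_1 < v_2 < v_3 < v_4 < v_5. Listing each simplex with vertices in this order, K has dimension 2 with simplices:

  0-simplices (6): [v_0], [v_1], [v_2], [v_3], [v_4], [v_5]
  1-simplices (12): [v_0,v_2], [v_0,v_3], [v_0,v_5], [v_1,v_2], [v_1,v_3], [v_1,v_4], [v_2,v_3], [v_2,v_4], [v_2,v_5], [v_3,v_4], [v_3,v_5], [v_4,v_5]
  2-simplices (6): [v_0,v_2,v_3], [v_0,v_2,v_5], [v_1,v_2,v_3], [v_1,v_3,v_4], [v_2,v_4,v_5], [v_3,v_4,v_5]

Hence C_0 ≅ Z^6, C_1 ≅ Z^12, C_2 ≅ Z^6.

∂_1: C_1 → C_0 maps an edge to its endpoints' difference, ∂[p,q] = q − p. For instance
  ∂[v_0,v_3] = [v_3] − [v_0].
The 6×12 boundary matrix has rank 5 and Smith normal form diag(1,1,1,1,1).

Boundary ∂_2: C_2 → C_1 sends each 2-simplex [p,q,r] to [q,r] − [p,r] + [p,q]. For instance
  ∂[v_2,v_4,v_5] = [v_4,v_5] − [v_2,v_5] + [v_2,v_4],
  ∂[v_0,v_2,v_3] = [v_2,v_3] − [v_0,v_3] + [v_0,v_2].
As a 12×6 matrix over Z this has rank 6, with invariant factors (1,1,1,1,1,1).

Now H_k = ker ∂_k / im ∂_{k+1}, so:

  H_0: rank C_0 − rank ∂_1 = 6 − 5 = 1, and the invariant factors of ∂_1 are all 1, so H_0 = Z.
  H_1: rank ker ∂_1 − rank ∂_2 = (12 − 5) − 6 = 1, and the invariant factors of ∂_2 are all 1, so H_1 = Z.
  H_2: rank ker ∂_2 − rank ∂_3 = (6 − 6) − 0 = 0, and there is no ∂_3, so H_2 = 0.

Hence the Betti numbers are b_0 = 1, b_1 = 1, b_2 = 0.

b_0 = 1, b_1 = 1, b_2 = 0.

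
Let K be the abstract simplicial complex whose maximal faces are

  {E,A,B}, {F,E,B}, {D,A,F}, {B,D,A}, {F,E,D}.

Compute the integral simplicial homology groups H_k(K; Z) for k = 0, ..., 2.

H_0 = Z,  H_1 = Z,  H_2 = 0.

Take the total order A < B < D < E < F on the vertex set. Then K (dimension 2) consists of the simplices:

  0-simplices (5): A, B, D, E, F
  1-simplices (10): AB, AD, AE, AF, BD, BE, BF, DE, DF, EF
  2-simplices (5): ABD, ABE, ADF, BEF, DEF

so the chain groups are C_0 ≅ Z^5, C_1 ≅ Z^10, C_2 ≅ Z^5.

The boundary map ∂_1: C_1 → C_0 maps an edge to its endpoints' difference, ∂[p,q] = q − p.
This gives a 5×10 integer matrix of rank 4; reducing to Smith normal form yields diagonal entries (1,1,1,1).

The boundary map ∂_2: C_2 → C_1 maps a triangle to the signed sum of its edges. For instance
  ∂DEF = EF − DF + DE,
  ∂BEF = EF − BF + BE.
As a 10×5 matrix over Z this has rank 5, with invariant factors (1,1,1,1,1).

Computing H_k = (kernel of ∂_k) / (image of ∂_{k+1}):

  H_0: rank C_0 − rank ∂_1 = 5 − 4 = 1, and the invariant factors of ∂_1 are all 1, so H_0 = Z.
  H_1: rank ker ∂_1 − rank ∂_2 = (10 − 4) − 5 = 1, and the invariant factors of ∂_2 are all 1, so H_1 = Z.
  H_2: rank ker ∂_2 − rank ∂_3 = (5 − 5) − 0 = 0, and there is no ∂_3, so H_2 = 0.

(K is a triangulation of the Möbius band.)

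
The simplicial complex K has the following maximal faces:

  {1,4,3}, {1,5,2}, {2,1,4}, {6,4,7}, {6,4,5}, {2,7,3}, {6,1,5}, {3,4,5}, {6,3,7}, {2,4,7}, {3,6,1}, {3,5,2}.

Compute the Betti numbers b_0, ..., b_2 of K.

K has 7 vertices, 18 edges, 12 triangles.
rank ∂_0 = 0, rank ∂_1 = 6 ⇒ b_0 = 7 − 0 − 6 = 1; all invariant factors of ∂_1 are 1 so no torsion. So H_0 ≅ Z.
rank ∂_1 = 6, rank ∂_2 = 12 ⇒ b_1 = 18 − 6 − 12 = 0; ∂_2 has invariant factor(s) [2] giving torsion. So H_1 ≅ Z_2.
rank ∂_2 = 12, rank ∂_3 = 0 ⇒ b_2 = 12 − 12 − 0 = 0. So H_2 ≅ 0.

b_0 = 1, b_1 = 0, b_2 = 0.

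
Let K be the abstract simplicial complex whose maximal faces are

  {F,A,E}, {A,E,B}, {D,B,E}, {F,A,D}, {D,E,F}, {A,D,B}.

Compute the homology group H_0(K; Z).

Take the total order A < B < D < E < F on the vertex set. Then K (dimension 2) consists of the simplices:

  0-simplices (5): A, B, D, E, F
  1-simplices (9): AB, AD, AE, AF, BD, BE, DE, DF, EF
  2-simplices (6): ABD, ABE, ADF, AEF, BDE, DEF

giving chain groups C_0 ≅ Z^5, C_1 ≅ Z^9, C_2 ≅ Z^6.

The boundary map ∂_1: C_1 → C_0 sends each edge [p,q] (with p < q) to q − p. For instance
  ∂EF = F − E.
As a 5×9 matrix over Z this has rank 4, with invariant factors (1,1,1,1).

The boundary map ∂_2: C_2 → C_1 maps a triangle to the signed sum of its edges. For instance
  ∂AEF = EF − AF + AE,
  ∂ABD = BD − AD + AB.
As a 9×6 matrix over Z this has rank 5, with invariant factors (1,1,1,1,1).

Now H_k = ker ∂_k / im ∂_{k+1}, so:

  H_0: rank C_0 − rank ∂_1 = 5 − 4 = 1, and the invariant factors of ∂_1 are all 1, so H_0 = Z.

(K is a triangulation of the 2-sphere S^2.)

H_0 = Z.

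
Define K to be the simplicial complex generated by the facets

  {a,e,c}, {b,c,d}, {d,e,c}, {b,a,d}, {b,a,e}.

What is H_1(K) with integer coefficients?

H_1 = Z.

We work with the vertex ordering a < b < c < d < e. The simplices of K, each written with vertices in increasing order, are:

  0-simplices (5): a, b, c, d, e
  1-simplices (10): ab, ac, ad, ae, bc, bd, be, cd, ce, de
  2-simplices (5): abd, abe, ace, bcd, cde

Hence C_0 ≅ Z^5, C_1 ≅ Z^10, C_2 ≅ Z^5.

Boundary ∂_1: C_1 → C_0 maps an edge to its endpoints' difference, ∂[p,q] = q − p.
The 5×10 boundary matrix has rank 4 and Smith normal form diag(1,1,1,1).

The boundary map ∂_2: C_2 → C_1 sends each 2-simplex [p,q,r] to [q,r] − [p,r] + [p,q]. For instance
  ∂cde = de − ce + cd,
  ∂bcd = cd − bd + bc.
The resulting 10×5 matrix has rank 5, and its Smith normal form has invariant factors (1,1,1,1,1).

Reading off H_k = ker ∂_k / im ∂_{k+1}:

  H_1: rank ker ∂_1 − rank ∂_2 = (10 − 4) − 5 = 1, and the invariant factors of ∂_2 are all 1, so H_1 = Z.

(K is a triangulation of the Möbius band.)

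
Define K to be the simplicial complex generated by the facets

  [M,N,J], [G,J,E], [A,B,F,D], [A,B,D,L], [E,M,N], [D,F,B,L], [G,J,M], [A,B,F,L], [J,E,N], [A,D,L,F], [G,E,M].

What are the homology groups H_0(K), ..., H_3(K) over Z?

H_0 ≅ Z^2,  H_1 = 0,  H_2 ≅ Z,  H_3 ≅ Z.

K has 10 vertices, 19 edges, 16 triangles, 5 3-simplices.
rank ∂_0 = 0, rank ∂_1 = 8 ⇒ b_0 = 10 − 0 − 8 = 2; all invariant factors of ∂_1 are 1 so no torsion. So H_0 = Z^2.
rank ∂_1 = 8, rank ∂_2 = 11 ⇒ b_1 = 19 − 8 − 11 = 0; all invariant factors of ∂_2 are 1 so no torsion. So H_1 = 0.
rank ∂_2 = 11, rank ∂_3 = 4 ⇒ b_2 = 16 − 11 − 4 = 1; all invariant factors of ∂_3 are 1 so no torsion. So H_2 = Z.
rank ∂_3 = 4, rank ∂_4 = 0 ⇒ b_3 = 5 − 4 − 0 = 1. So H_3 = Z.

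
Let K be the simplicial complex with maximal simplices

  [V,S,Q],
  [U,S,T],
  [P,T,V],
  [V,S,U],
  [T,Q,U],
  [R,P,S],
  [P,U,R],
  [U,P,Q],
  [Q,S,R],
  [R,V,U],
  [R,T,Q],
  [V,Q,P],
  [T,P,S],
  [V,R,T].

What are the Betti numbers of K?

b_0 = 1, b_1 = 2, b_2 = 1.

We work with the vertex ordering P < Q < R < S < T < U < V. The simplices of K, each written with vertices in increasing order, are:

  0-simplices (7): P, Q, R, S, T, U, V
  1-simplices (21): PQ, PR, PS, PT, PU, PV, QR, QS, QT, QU, QV, RS, RT, RU, RV, ST, SU, SV, TU, TV, UV
  2-simplices (14): PQU, PQV, PRS, PRU, PST, PTV, QRS, QRT, QSV, QTU, RTV, RUV, STU, SUV

Hence C_0 ≅ Z^7, C_1 ≅ Z^21, C_2 ≅ Z^14.

The boundary map ∂_1: C_1 → C_0 maps an edge to its endpoints' difference, ∂[p,q] = q − p. For instance
  ∂QU = U − Q.
The 7×21 boundary matrix has rank 6 and Smith normal form diag(1,1,1,1,1,1).

∂_2: C_2 → C_1 maps a triangle to the signed sum of its edges. For instance
  ∂PTV = TV − PV + PT,
  ∂SUV = UV − SV + SU.
This gives a 21×14 integer matrix of rank 13; reducing to Smith normal form yields diagonal entries (1,1,1,1,1,1,1,1,1,1,1,1,1).

Computing H_k = (kernel of ∂_k) / (image of ∂_{k+1}):

  H_0: rank C_0 − rank ∂_1 = 7 − 6 = 1, and the invariant factors of ∂_1 are all 1, so H_0 = Z.
  H_1: rank ker ∂_1 − rank ∂_2 = (21 − 6) − 13 = 2, and the invariant factors of ∂_2 are all 1, so H_1 = Z^2.
  H_2: rank ker ∂_2 − rank ∂_3 = (14 − 13) − 0 = 1, and there is no ∂_3, so H_2 = Z.

Hence the Betti numbers are b_0 = 1, b_1 = 2, b_2 = 1.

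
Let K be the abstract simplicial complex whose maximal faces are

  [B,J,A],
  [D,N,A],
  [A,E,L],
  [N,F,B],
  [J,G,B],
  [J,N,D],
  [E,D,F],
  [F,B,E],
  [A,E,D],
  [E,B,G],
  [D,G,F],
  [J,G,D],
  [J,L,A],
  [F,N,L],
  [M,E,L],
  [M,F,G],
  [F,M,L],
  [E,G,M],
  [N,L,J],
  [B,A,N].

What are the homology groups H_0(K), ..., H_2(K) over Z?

We work with the vertex ordering A < B < D < E < F < G < J < L < M < N. The simplices of K, each written with vertices in increasing order, are:

  0-simplices (10): A, B, D, E, F, G, J, L, M, N
  1-simplices (30): AB, AD, AE, AJ, AL, AN, BE, BF, BG, BJ, BN, DE, DF, DG, DJ, DN, EF, EG, EL, EM, FG, FL, FM, FN, GJ, GM, JL, JN, LM, LN
  2-simplices (20): ABJ, ABN, ADE, ADN, AEL, AJL, BEF, BEG, BFN, BGJ, DEF, DFG, DGJ, DJN, EGM, ELM, FGM, FLM, FLN, JLN

Hence C_0 ≅ Z^10, C_1 ≅ Z^30, C_2 ≅ Z^20.

The boundary map ∂_1: C_1 → C_0 is given by ∂[p,q] = [q] − [p]. For instance
  ∂EF = F − E.
This gives a 10×30 integer matrix of rank 9; reducing to Smith normal form yields diagonal entries (1,1,1,1,1,1,1,1,1).

Boundary ∂_2: C_2 → C_1 sends each 2-simplex [p,q,r] to [q,r] − [p,r] + [p,q]. For instance
  ∂DGJ = GJ − DJ + DG,
  ∂BEF = EF − BF + BE.
The resulting 30×20 matrix has rank 20, and its Smith normal form has invariant factors (1,1,1,1,1,1,1,1,1,1,1,1,1,1,1,1,1,1,1,2).

From H_k ≅ ker(∂_k) / im(∂_{k+1}) we obtain:

  H_0: rank C_0 − rank ∂_1 = 10 − 9 = 1, and the invariant factors of ∂_1 are all 1, so H_0 = Z.
  H_1: rank ker ∂_1 − rank ∂_2 = (30 − 9) − 20 = 1, and ∂_2 has invariant factor 2 > 1, so H_1 = Z ⊕ Z/2.
  H_2: rank ker ∂_2 − rank ∂_3 = (20 − 20) − 0 = 0, and there is no ∂_3, so H_2 = 0.

H_0 = Z,  H_1 = Z ⊕ Z/2,  H_2 = 0.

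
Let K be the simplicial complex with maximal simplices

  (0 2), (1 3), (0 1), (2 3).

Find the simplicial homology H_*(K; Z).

We work with the vertex ordering 0 < 1 < 2 < 3. The simplices of K, each written with vertices in increasing order, are:

  0-simplices (4): [0], [1], [2], [3]
  1-simplices (4): [0,1], [0,2], [1,3], [2,3]

giving chain groups C_0 ≅ Z^4, C_1 ≅ Z^4.

∂_1: C_1 → C_0 sends each edge [p,q] (with p < q) to q − p. For instance
  ∂[1,3] = [3] − [1].
The 4×4 boundary matrix has rank 3 and Smith normal form diag(1,1,1).

Reading off H_k = ker ∂_k / im ∂_{k+1}:

  H_0: rank C_0 − rank ∂_1 = 4 − 3 = 1, and the invariant factors of ∂_1 are all 1, so H_0 ≅ Z.
  H_1: rank ker ∂_1 − rank ∂_2 = (4 − 3) − 0 = 1, and there is no ∂_2, so H_1 ≅ Z.

H_0 = Z,  H_1 = Z.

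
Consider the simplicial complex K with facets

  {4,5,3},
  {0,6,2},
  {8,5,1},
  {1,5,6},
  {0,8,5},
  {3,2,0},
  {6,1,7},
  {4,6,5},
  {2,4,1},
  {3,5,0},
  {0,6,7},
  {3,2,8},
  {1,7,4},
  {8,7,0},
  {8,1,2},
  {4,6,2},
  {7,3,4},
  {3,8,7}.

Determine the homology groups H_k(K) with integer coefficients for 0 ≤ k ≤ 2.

H_0 = Z,  H_1 = Z ⊕ Z/2Z,  H_2 = 0.

Order the vertices as 0 < 1 < 2 < 3 < 4 < 5 < 6 < 7 < 8. Listing each simplex with vertices in this order, K has dimension 2 with simplices:

  0-simplices (9): [0], [1], [2], [3], [4], [5], [6], [7], [8]
  1-simplices (27): (27 of them)
  2-simplices (18): [0,2,3], [0,2,6], [0,3,5], [0,5,8], [0,6,7], [0,7,8], [1,2,4], [1,2,8], [1,4,7], [1,5,6], [1,5,8], [1,6,7], [2,3,8], [2,4,6], [3,4,5], [3,4,7], [3,7,8], [4,5,6]

Hence C_0 ≅ Z^9, C_1 ≅ Z^27, C_2 ≅ Z^18.

∂_1: C_1 → C_0 sends each edge [p,q] (with p < q) to q − p. For instance
  ∂[0,2] = [2] − [0].
This gives a 9×27 integer matrix of rank 8; reducing to Smith normal form yields diagonal entries (1,1,1,1,1,1,1,1).

The boundary map ∂_2: C_2 → C_1 acts by ∂[p,q,r] = [q,r] − [p,r] + [p,q]. For instance
  ∂[1,5,8] = [5,8] − [1,8] + [1,5],
  ∂[1,6,7] = [6,7] − [1,7] + [1,6].
This gives a 27×18 integer matrix of rank 18; reducing to Smith normal form yields diagonal entries (1,1,1,1,1,1,1,1,1,1,1,1,1,1,1,1,1,2).

From H_k ≅ ker(∂_k) / im(∂_{k+1}) we obtain:

  H_0: rank C_0 − rank ∂_1 = 9 − 8 = 1, and the invariant factors of ∂_1 are all 1, so H_0 = Z.
  H_1: rank ker ∂_1 − rank ∂_2 = (27 − 8) − 18 = 1, and ∂_2 has invariant factor 2 > 1, so H_1 = Z ⊕ Z/2Z.
  H_2: rank ker ∂_2 − rank ∂_3 = (18 − 18) − 0 = 0, and there is no ∂_3, so H_2 = 0.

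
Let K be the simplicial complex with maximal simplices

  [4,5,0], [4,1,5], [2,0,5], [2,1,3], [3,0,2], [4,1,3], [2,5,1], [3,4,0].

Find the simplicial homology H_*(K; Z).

We work with the vertex ordering 0 < 1 < 2 < 3 < 4 < 5. The simplices of K, each written with vertices in increasing order, are:

  0-simplices (6): [0], [1], [2], [3], [4], [5]
  1-simplices (12): [0,2], [0,3], [0,4], [0,5], [1,2], [1,3], [1,4], [1,5], [2,3], [2,5], [3,4], [4,5]
  2-simplices (8): [0,2,3], [0,2,5], [0,3,4], [0,4,5], [1,2,3], [1,2,5], [1,3,4], [1,4,5]

giving chain groups C_0 ≅ Z^6, C_1 ≅ Z^12, C_2 ≅ Z^8.

Boundary ∂_1: C_1 → C_0 maps an edge to its endpoints' difference, ∂[p,q] = q − p.
This gives a 6×12 integer matrix of rank 5; reducing to Smith normal form yields diagonal entries (1,1,1,1,1).

The boundary map ∂_2: C_2 → C_1 acts by ∂[p,q,r] = [q,r] − [p,r] + [p,q]. For instance
  ∂[1,2,3] = [2,3] − [1,3] + [1,2],
  ∂[0,3,4] = [3,4] − [0,4] + [0,3].
This gives a 12×8 integer matrix of rank 7; reducing to Smith normal form yields diagonal entries (1,1,1,1,1,1,1).

Reading off H_k = ker ∂_k / im ∂_{k+1}:

  H_0: rank C_0 − rank ∂_1 = 6 − 5 = 1, and the invariant factors of ∂_1 are all 1, so H_0 = Z.
  H_1: rank ker ∂_1 − rank ∂_2 = (12 − 5) − 7 = 0, and the invariant factors of ∂_2 are all 1, so H_1 = 0.
  H_2: rank ker ∂_2 − rank ∂_3 = (8 − 7) − 0 = 1, and there is no ∂_3, so H_2 = Z.

H_0 ≅ Z,  H_1 = 0,  H_2 ≅ Z.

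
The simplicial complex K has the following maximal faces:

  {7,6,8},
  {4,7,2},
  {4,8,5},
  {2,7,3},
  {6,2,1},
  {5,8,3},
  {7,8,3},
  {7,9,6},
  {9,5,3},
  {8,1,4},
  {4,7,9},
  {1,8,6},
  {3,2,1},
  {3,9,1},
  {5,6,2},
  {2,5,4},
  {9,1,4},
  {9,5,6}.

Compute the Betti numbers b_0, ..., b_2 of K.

Take the total order 1 < 2 < 3 < 4 < 5 < 6 < 7 < 8 < 9 on the vertex set. Then K (dimension 2) consists of the simplices:

  0-simplices (9): [1], [2], [3], [4], [5], [6], [7], [8], [9]
  1-simplices (27): (27 of them)
  2-simplices (18): [1,2,3], [1,2,6], [1,3,9], [1,4,8], [1,4,9], [1,6,8], [2,3,7], [2,4,5], [2,4,7], [2,5,6], [3,5,8], [3,5,9], [3,7,8], [4,5,8], [4,7,9], [5,6,9], [6,7,8], [6,7,9]

giving chain groups C_0 ≅ Z^9, C_1 ≅ Z^27, C_2 ≅ Z^18.

The boundary map ∂_1: C_1 → C_0 sends each edge [p,q] (with p < q) to q − p. For instance
  ∂[3,7] = [7] − [3].
The 9×27 boundary matrix has rank 8 and Smith normal form diag(1,1,1,1,1,1,1,1).

Boundary ∂_2: C_2 → C_1 sends each 2-simplex [p,q,r] to [q,r] − [p,r] + [p,q]. For instance
  ∂[5,6,9] = [6,9] − [5,9] + [5,6],
  ∂[2,3,7] = [3,7] − [2,7] + [2,3].
As a 27×18 matrix over Z this has rank 17, with invariant factors (1,1,1,1,1,1,1,1,1,1,1,1,1,1,1,1,1).

Now H_k = ker ∂_k / im ∂_{k+1}, so:

  H_0: rank C_0 − rank ∂_1 = 9 − 8 = 1, and the invariant factors of ∂_1 are all 1, so H_0 ≅ Z.
  H_1: rank ker ∂_1 − rank ∂_2 = (27 − 8) − 17 = 2, and the invariant factors of ∂_2 are all 1, so H_1 ≅ Z^2.
  H_2: rank ker ∂_2 − rank ∂_3 = (18 − 17) − 0 = 1, and there is no ∂_3, so H_2 ≅ Z.

Hence the Betti numbers are b_0 = 1, b_1 = 2, b_2 = 1.

b_0 = 1, b_1 = 2, b_2 = 1.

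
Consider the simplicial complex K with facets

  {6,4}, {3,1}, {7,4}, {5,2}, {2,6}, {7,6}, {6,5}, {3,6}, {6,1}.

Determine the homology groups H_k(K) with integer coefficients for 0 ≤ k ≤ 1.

H_0 ≅ Z,  H_1 ≅ Z^3.

We work with the vertex ordering 1 < 2 < 3 < 4 < 5 < 6 < 7. The simplices of K, each written with vertices in increasing order, are:

  0-simplices (7): [1], [2], [3], [4], [5], [6], [7]
  1-simplices (9): [1,3], [1,6], [2,5], [2,6], [3,6], [4,6], [4,7], [5,6], [6,7]

giving chain groups C_0 ≅ Z^7, C_1 ≅ Z^9.

∂_1: C_1 → C_0 is given by ∂[p,q] = [q] − [p]. For instance
  ∂[3,6] = [6] − [3].
As a 7×9 matrix over Z this has rank 6, with invariant factors (1,1,1,1,1,1).

Now H_k = ker ∂_k / im ∂_{k+1}, so:

  H_0: rank C_0 − rank ∂_1 = 7 − 6 = 1, and the invariant factors of ∂_1 are all 1, so H_0 = Z.
  H_1: rank ker ∂_1 − rank ∂_2 = (9 − 6) − 0 = 3, and there is no ∂_2, so H_1 = Z^3.

As a check, the Euler characteristic is 7 − 9 = -2, which agrees with 1 − 3 = -2.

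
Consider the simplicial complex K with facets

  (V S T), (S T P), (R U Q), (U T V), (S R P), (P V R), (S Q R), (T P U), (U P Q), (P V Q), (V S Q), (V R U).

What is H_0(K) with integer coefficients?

H_0 ≅ Z.

Fix the vertex order P < Q < R < S < T < U < V and write every simplex with vertices in increasing order. Then dim K = 2 and the simplices of K are:

  0-simplices (7): P, Q, R, S, T, U, V
  1-simplices (18): PQ, PR, PS, PT, PU, PV, QR, QS, QU, QV, RS, RU, RV, ST, SV, TU, TV, UV
  2-simplices (12): PQU, PQV, PRS, PRV, PST, PTU, QRS, QRU, QSV, RUV, STV, TUV

Hence C_0 ≅ Z^7, C_1 ≅ Z^18, C_2 ≅ Z^12.

∂_1: C_1 → C_0 maps an edge to its endpoints' difference, ∂[p,q] = q − p. For instance
  ∂SV = V − S.
As a 7×18 matrix over Z this has rank 6, with invariant factors (1,1,1,1,1,1).

∂_2: C_2 → C_1 sends each 2-simplex [p,q,r] to [q,r] − [p,r] + [p,q]. For instance
  ∂STV = TV − SV + ST,
  ∂PRV = RV − PV + PR.
The resulting 18×12 matrix has rank 12, and its Smith normal form has invariant factors (1,1,1,1,1,1,1,1,1,1,1,2).

From H_k ≅ ker(∂_k) / im(∂_{k+1}) we obtain:

  H_0: rank C_0 − rank ∂_1 = 7 − 6 = 1, and the invariant factors of ∂_1 are all 1, so H_0 ≅ Z.

(K is a triangulation of the real projective plane RP^2.)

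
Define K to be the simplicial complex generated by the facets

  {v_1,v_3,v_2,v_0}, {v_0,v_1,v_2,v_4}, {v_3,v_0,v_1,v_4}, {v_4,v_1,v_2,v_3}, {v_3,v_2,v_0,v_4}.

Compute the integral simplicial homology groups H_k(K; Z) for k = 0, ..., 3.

H_0 ≅ Z,  H_1 = 0,  H_2 = 0,  H_3 ≅ Z.

Take the total order v_0 < v_1 < v_2 < v_3 < v_4 on the vertex set. Then K (dimension 3) consists of the simplices:

  0-simplices (5): [v_0], [v_1], [v_2], [v_3], [v_4]
  1-simplices (10): [v_0,v_1], [v_0,v_2], [v_0,v_3], [v_0,v_4], [v_1,v_2], [v_1,v_3], [v_1,v_4], [v_2,v_3], [v_2,v_4], [v_3,v_4]
  2-simplices (10): [v_0,v_1,v_2], [v_0,v_1,v_3], [v_0,v_1,v_4], [v_0,v_2,v_3], [v_0,v_2,v_4], [v_0,v_3,v_4], [v_1,v_2,v_3], [v_1,v_2,v_4], [v_1,v_3,v_4], [v_2,v_3,v_4]
  3-simplices (5): [v_0,v_1,v_2,v_3], [v_0,v_1,v_2,v_4], [v_0,v_1,v_3,v_4], [v_0,v_2,v_3,v_4], [v_1,v_2,v_3,v_4]

Hence C_0 ≅ Z^5, C_1 ≅ Z^10, C_2 ≅ Z^10, C_3 ≅ Z^5.

Boundary ∂_1: C_1 → C_0 is given by ∂[p,q] = [q] − [p]. For instance
  ∂[v_0,v_4] = [v_4] − [v_0].
The 5×10 boundary matrix has rank 4 and Smith normal form diag(1,1,1,1).

The boundary map ∂_2: C_2 → C_1 maps a triangle to the signed sum of its edges. For instance
  ∂[v_0,v_1,v_4] = [v_1,v_4] − [v_0,v_4] + [v_0,v_1],
  ∂[v_2,v_3,v_4] = [v_3,v_4] − [v_2,v_4] + [v_2,v_3].
This gives a 10×10 integer matrix of rank 6; reducing to Smith normal form yields diagonal entries (1,1,1,1,1,1).

Boundary ∂_3: C_3 → C_2 sends each 3-simplex σ to the alternating sum Σ_i (−1)^i (σ with its i-th vertex removed). For instance
  ∂[v_1,v_2,v_3,v_4] = [v_2,v_3,v_4] − [v_1,v_3,v_4] + [v_1,v_2,v_4] − [v_1,v_2,v_3],
  ∂[v_0,v_1,v_2,v_3] = [v_1,v_2,v_3] − [v_0,v_2,v_3] + [v_0,v_1,v_3] − [v_0,v_1,v_2].
The 10×5 boundary matrix has rank 4 and Smith normal form diag(1,1,1,1).

Reading off H_k = ker ∂_k / im ∂_{k+1}:

  H_0: rank C_0 − rank ∂_1 = 5 − 4 = 1, and the invariant factors of ∂_1 are all 1, so H_0 ≅ Z.
  H_1: rank ker ∂_1 − rank ∂_2 = (10 − 4) − 6 = 0, and the invariant factors of ∂_2 are all 1, so H_1 ≅ 0.
  H_2: rank ker ∂_2 − rank ∂_3 = (10 − 6) − 4 = 0, and the invariant factors of ∂_3 are all 1, so H_2 ≅ 0.
  H_3: rank ker ∂_3 − rank ∂_4 = (5 − 4) − 0 = 1, and there is no ∂_4, so H_3 ≅ Z.

As a check, the Euler characteristic is 5 − 10 + 10 − 5 = 0, which agrees with 1 − 0 + 0 − 1 = 0.
(K is a triangulation of the 3-sphere S^3.)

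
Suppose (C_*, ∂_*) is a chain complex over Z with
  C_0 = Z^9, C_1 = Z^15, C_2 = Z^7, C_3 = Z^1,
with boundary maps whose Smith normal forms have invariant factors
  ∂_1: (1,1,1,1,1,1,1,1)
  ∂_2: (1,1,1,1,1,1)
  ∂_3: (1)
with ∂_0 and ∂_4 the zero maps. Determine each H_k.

H_0 ≅ Z,  H_1 ≅ Z,  H_2 = 0,  H_3 = 0.

H_0: b_0 = 9 − 0 − 8 = 1; torsion from ∂_1 factors > 1: none. So H_0 ≅ Z.
H_1: b_1 = 15 − 8 − 6 = 1; torsion from ∂_2 factors > 1: none. So H_1 ≅ Z.
H_2: b_2 = 7 − 6 − 1 = 0; torsion from ∂_3 factors > 1: none. So H_2 ≅ 0.
H_3: b_3 = 1 − 1 − 0 = 0; torsion from ∂_4 factors > 1: none. So H_3 ≅ 0.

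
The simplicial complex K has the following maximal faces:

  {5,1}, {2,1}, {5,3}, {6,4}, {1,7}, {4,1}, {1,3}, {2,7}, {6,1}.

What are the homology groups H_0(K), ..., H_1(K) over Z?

H_0 = Z,  H_1 = Z^3.

Fix the vertex order 1 < 2 < 3 < 4 < 5 < 6 < 7 and write every simplex with vertices in increasing order. Then dim K = 1 and the simplices of K are:

  0-simplices (7): [1], [2], [3], [4], [5], [6], [7]
  1-simplices (9): [1,2], [1,3], [1,4], [1,5], [1,6], [1,7], [2,7], [3,5], [4,6]

giving chain groups C_0 ≅ Z^7, C_1 ≅ Z^9.

The boundary map ∂_1: C_1 → C_0 is given by ∂[p,q] = [q] − [p].
The 7×9 boundary matrix has rank 6 and Smith normal form diag(1,1,1,1,1,1).

Reading off H_k = ker ∂_k / im ∂_{k+1}:

  H_0: rank C_0 − rank ∂_1 = 7 − 6 = 1, and the invariant factors of ∂_1 are all 1, so H_0 = Z.
  H_1: rank ker ∂_1 − rank ∂_2 = (9 − 6) − 0 = 3, and there is no ∂_2, so H_1 = Z^3.

As a check, the Euler characteristic is 7 − 9 = -2, which agrees with 1 − 3 = -2.
(K is a triangulation of a wedge of 3 circles.)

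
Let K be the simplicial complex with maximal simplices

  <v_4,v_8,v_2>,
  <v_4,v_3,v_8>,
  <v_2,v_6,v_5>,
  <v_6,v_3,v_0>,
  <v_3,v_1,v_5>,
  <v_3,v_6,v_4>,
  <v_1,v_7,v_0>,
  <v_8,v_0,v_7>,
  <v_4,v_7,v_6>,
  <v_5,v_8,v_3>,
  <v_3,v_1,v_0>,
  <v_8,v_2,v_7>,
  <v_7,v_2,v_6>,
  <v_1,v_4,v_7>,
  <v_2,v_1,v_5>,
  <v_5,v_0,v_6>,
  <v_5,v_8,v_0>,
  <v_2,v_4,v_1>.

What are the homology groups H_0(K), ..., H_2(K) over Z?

Order the vertices as v_0 < v_1 < v_2 < v_3 < v_4 < v_5 < v_6 < v_7 < v_8. Listing each simplex with vertices in this order, K has dimension 2 with simplices:

  0-simplices (9): [v_0], [v_1], [v_2], [v_3], [v_4], [v_5], [v_6], [v_7], [v_8]
  1-simplices (27): (27 of them)
  2-simplices (18): (18 of them)

giving chain groups C_0 ≅ Z^9, C_1 ≅ Z^27, C_2 ≅ Z^18.

∂_1: C_1 → C_0 sends each edge [p,q] (with p < q) to q − p.
The 9×27 boundary matrix has rank 8 and Smith normal form diag(1,1,1,1,1,1,1,1).

∂_2: C_2 → C_1 maps a triangle to the signed sum of its edges. For instance
  ∂[v_2,v_7,v_8] = [v_7,v_8] − [v_2,v_8] + [v_2,v_7],
  ∂[v_0,v_5,v_8] = [v_5,v_8] − [v_0,v_8] + [v_0,v_5].
This gives a 27×18 integer matrix of rank 18; reducing to Smith normal form yields diagonal entries (1,1,1,1,1,1,1,1,1,1,1,1,1,1,1,1,1,2).

From H_k ≅ ker(∂_k) / im(∂_{k+1}) we obtain:

  H_0: rank C_0 − rank ∂_1 = 9 − 8 = 1, and the invariant factors of ∂_1 are all 1, so H_0 = Z.
  H_1: rank ker ∂_1 − rank ∂_2 = (27 − 8) − 18 = 1, and ∂_2 has invariant factor 2 > 1, so H_1 = Z × Z/2.
  H_2: rank ker ∂_2 − rank ∂_3 = (18 − 18) − 0 = 0, and there is no ∂_3, so H_2 = 0.

H_0 ≅ Z,  H_1 ≅ Z × Z/2,  H_2 = 0.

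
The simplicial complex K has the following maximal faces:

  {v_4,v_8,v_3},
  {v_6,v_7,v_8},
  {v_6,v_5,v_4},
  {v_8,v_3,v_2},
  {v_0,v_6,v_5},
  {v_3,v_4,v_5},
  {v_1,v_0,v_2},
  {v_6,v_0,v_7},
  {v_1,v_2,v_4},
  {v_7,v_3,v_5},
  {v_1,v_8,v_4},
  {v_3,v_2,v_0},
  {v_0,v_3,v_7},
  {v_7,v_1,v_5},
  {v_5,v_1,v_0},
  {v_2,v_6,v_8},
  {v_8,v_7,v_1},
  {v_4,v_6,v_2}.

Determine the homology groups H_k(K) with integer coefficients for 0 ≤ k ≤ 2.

Take the total order v_0 < v_1 < v_2 < v_3 < v_4 < v_5 < v_6 < v_7 < v_8 on the vertex set. Then K (dimension 2) consists of the simplices:

  0-simplices (9): [v_0], [v_1], [v_2], [v_3], [v_4], [v_5], [v_6], [v_7], [v_8]
  1-simplices (27): (27 of them)
  2-simplices (18): (18 of them)

giving chain groups C_0 ≅ Z^9, C_1 ≅ Z^27, C_2 ≅ Z^18.

Boundary ∂_1: C_1 → C_0 is given by ∂[p,q] = [q] − [p]. For instance
  ∂[v_1,v_7] = [v_7] − [v_1].
The resulting 9×27 matrix has rank 8, and its Smith normal form has invariant factors (1,1,1,1,1,1,1,1).

Boundary ∂_2: C_2 → C_1 maps a triangle to the signed sum of its edges. For instance
  ∂[v_2,v_4,v_6] = [v_4,v_6] − [v_2,v_6] + [v_2,v_4],
  ∂[v_1,v_2,v_4] = [v_2,v_4] − [v_1,v_4] + [v_1,v_2].
As a 27×18 matrix over Z this has rank 18, with invariant factors (1,1,1,1,1,1,1,1,1,1,1,1,1,1,1,1,1,2).

Now H_k = ker ∂_k / im ∂_{k+1}, so:

  H_0: rank C_0 − rank ∂_1 = 9 − 8 = 1, and the invariant factors of ∂_1 are all 1, so H_0 = Z.
  H_1: rank ker ∂_1 − rank ∂_2 = (27 − 8) − 18 = 1, and ∂_2 has invariant factor 2 > 1, so H_1 = Z ⊕ Z/2.
  H_2: rank ker ∂_2 − rank ∂_3 = (18 − 18) − 0 = 0, and there is no ∂_3, so H_2 = 0.

As a check, the Euler characteristic is 9 − 27 + 18 = 0, which agrees with 1 − 1 + 0 = 0.

H_0 = Z,  H_1 = Z ⊕ Z/2,  H_2 = 0.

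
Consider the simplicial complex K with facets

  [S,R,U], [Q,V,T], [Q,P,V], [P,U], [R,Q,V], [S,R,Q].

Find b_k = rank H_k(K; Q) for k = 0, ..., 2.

We work with the vertex ordering P < Q < R < S < T < U < V. The simplices of K, each written with vertices in increasing order, are:

  0-simplices (7): P, Q, R, S, T, U, V
  1-simplices (12): PQ, PU, PV, QR, QS, QT, QV, RS, RU, RV, SU, TV
  2-simplices (5): PQV, QRS, QRV, QTV, RSU

giving chain groups C_0 ≅ Z^7, C_1 ≅ Z^12, C_2 ≅ Z^5.

The boundary map ∂_1: C_1 → C_0 maps an edge to its endpoints' difference, ∂[p,q] = q − p.
The resulting 7×12 matrix has rank 6, and its Smith normal form has invariant factors (1,1,1,1,1,1).

Boundary ∂_2: C_2 → C_1 acts by ∂[p,q,r] = [q,r] − [p,r] + [p,q]. For instance
  ∂PQV = QV − PV + PQ,
  ∂RSU = SU − RU + RS.
The resulting 12×5 matrix has rank 5, and its Smith normal form has invariant factors (1,1,1,1,1).

From H_k ≅ ker(∂_k) / im(∂_{k+1}) we obtain:

  H_0: rank C_0 − rank ∂_1 = 7 − 6 = 1, and the invariant factors of ∂_1 are all 1, so H_0 = Z.
  H_1: rank ker ∂_1 − rank ∂_2 = (12 − 6) − 5 = 1, and the invariant factors of ∂_2 are all 1, so H_1 = Z.
  H_2: rank ker ∂_2 − rank ∂_3 = (5 − 5) − 0 = 0, and there is no ∂_3, so H_2 = 0.

As a check, the Euler characteristic is 7 − 12 + 5 = 0, which agrees with 1 − 1 + 0 = 0.

Hence the Betti numbers are b_0 = 1, b_1 = 1, b_2 = 0.

b_0 = 1, b_1 = 1, b_2 = 0.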